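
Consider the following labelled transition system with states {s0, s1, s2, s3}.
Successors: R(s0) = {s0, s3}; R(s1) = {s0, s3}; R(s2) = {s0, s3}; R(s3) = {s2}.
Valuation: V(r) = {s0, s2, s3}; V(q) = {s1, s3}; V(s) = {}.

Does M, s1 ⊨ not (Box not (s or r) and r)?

Recall that Box ψ holds at a world iff ψ holds at every accessible world, and Dia ψ holds iff ψ holds at some accessible world.
At s1: Box not (s or r) and r is false, so not (Box not (s or r) and r) is true.
  At s1: Box not (s or r) is false, r is false, so Box not (s or r) and r is false.
    At s1: Box not (s or r) requires not (s or r) at every successor {s0, s3}.
      not (s or r) fails at s0, so Box not (s or r) is false at s1.

Yes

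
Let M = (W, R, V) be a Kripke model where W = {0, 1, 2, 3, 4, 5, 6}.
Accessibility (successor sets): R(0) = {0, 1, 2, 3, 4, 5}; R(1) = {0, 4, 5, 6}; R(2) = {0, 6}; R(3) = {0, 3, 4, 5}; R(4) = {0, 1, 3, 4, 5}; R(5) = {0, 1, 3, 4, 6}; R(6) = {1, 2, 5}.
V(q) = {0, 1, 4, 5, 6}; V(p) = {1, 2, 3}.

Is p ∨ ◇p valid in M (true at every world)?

Yes

Let φ = p ∨ ◇p. Evaluate φ at each world:
  0 (successors {0, 1, 2, 3, 4, 5}): φ is true.
  1 (successors {0, 4, 5, 6}): φ is true.
  2 (successors {0, 6}): φ is true.
  3 (successors {0, 3, 4, 5}): φ is true.
  4 (successors {0, 1, 3, 4, 5}): φ is true.
  5 (successors {0, 1, 3, 4, 6}): φ is true.
  6 (successors {1, 2, 5}): φ is true.
For instance, at 2:
  At 2: p is true, ◇p is false, so p ∨ ◇p is true.
    At 2: ◇p requires p at some successor in {0, 6}.
      At 0: p is false.
      At 6: p is false.
    So ◇p is false at 2.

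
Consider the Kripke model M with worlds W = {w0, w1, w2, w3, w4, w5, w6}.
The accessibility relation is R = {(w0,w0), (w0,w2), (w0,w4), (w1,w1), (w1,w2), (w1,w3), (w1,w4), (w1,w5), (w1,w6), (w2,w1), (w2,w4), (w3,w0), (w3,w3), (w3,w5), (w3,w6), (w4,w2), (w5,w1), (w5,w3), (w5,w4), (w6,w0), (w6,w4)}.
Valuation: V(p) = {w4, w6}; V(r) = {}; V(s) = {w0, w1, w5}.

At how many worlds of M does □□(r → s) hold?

7

Let φ = □□(r → s). Evaluate φ at each world:
  w0 (successors {w0, w2, w4}): φ is true.
  w1 (successors {w1, w2, w3, w4, w5, w6}): φ is true.
  w2 (successors {w1, w4}): φ is true.
  w3 (successors {w0, w3, w5, w6}): φ is true.
  w4 (successors {w2}): φ is true.
  w5 (successors {w1, w3, w4}): φ is true.
  w6 (successors {w0, w4}): φ is true.
For instance, at w3:
  At w3: □□(r → s) requires □(r → s) at every successor {w0, w3, w5, w6}.
    At w0: □(r → s) is true.
    At w3: □(r → s) is true.
    At w5: □(r → s) is true.
    At w6: □(r → s) is true.
  So □□(r → s) is true at w3.
Satisfying worlds: {w0, w1, w2, w3, w4, w5, w6}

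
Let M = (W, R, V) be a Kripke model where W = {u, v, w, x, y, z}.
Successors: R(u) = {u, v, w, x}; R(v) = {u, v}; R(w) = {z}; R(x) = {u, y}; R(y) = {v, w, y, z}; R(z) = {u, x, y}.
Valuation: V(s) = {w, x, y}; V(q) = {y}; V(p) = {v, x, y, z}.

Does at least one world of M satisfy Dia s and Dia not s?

Yes

Let φ = Dia s and Dia not s. Evaluate φ at each world:
  u (successors {u, v, w, x}): φ is true.
  v (successors {u, v}): φ is false.
  w (successors {z}): φ is false.
  x (successors {u, y}): φ is true.
  y (successors {v, w, y, z}): φ is true.
  z (successors {u, x, y}): φ is true.
Detail at u (witness):
  At u: Dia s is true, Dia not s is true, so Dia s and Dia not s is true.
    At u: Dia s requires s at some successor in {u, v, w, x}.
      s holds at w, so Dia s is true at u.
    At u: Dia not s requires not s at some successor in {u, v, w, x}.
      not s holds at u, so Dia not s is true at u.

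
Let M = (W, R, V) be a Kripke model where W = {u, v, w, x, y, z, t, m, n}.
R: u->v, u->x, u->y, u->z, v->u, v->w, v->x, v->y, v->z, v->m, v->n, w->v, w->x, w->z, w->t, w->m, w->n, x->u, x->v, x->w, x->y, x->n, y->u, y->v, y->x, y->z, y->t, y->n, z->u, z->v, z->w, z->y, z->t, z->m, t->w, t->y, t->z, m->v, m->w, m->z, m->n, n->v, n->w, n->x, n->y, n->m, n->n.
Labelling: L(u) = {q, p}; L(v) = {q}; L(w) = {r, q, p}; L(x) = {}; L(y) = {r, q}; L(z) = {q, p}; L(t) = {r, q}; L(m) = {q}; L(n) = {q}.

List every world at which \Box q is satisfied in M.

x, z, t, m

Let φ = \Box q. Evaluate φ at each world:
  u (successors {v, x, y, z}): φ is false.
  v (successors {u, w, x, y, z, m, n}): φ is false.
  w (successors {v, x, z, t, m, n}): φ is false.
  x (successors {u, v, w, y, n}): φ is true.
  y (successors {u, v, x, z, t, n}): φ is false.
  z (successors {u, v, w, y, t, m}): φ is true.
  t (successors {w, y, z}): φ is true.
  m (successors {v, w, z, n}): φ is true.
  n (successors {v, w, x, y, m, n}): φ is false.
For instance, at w:
  At w: \Box q requires q at every successor {v, x, z, t, m, n}.
    q fails at x, so \Box q is false at w.
Satisfying worlds: {x, z, t, m}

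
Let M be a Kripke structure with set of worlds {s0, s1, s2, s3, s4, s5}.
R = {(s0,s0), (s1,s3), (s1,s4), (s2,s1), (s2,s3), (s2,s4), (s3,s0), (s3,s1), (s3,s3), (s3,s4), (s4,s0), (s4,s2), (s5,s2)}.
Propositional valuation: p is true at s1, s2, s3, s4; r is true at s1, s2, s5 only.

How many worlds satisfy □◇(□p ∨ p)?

3

Let φ = □◇(□p ∨ p). Evaluate φ at each world:
  s0 (successors {s0}): φ is false.
  s1 (successors {s3, s4}): φ is true.
  s2 (successors {s1, s3, s4}): φ is true.
  s3 (successors {s0, s1, s3, s4}): φ is false.
  s4 (successors {s0, s2}): φ is false.
  s5 (successors {s2}): φ is true.
For instance, at s0:
  At s0: □◇(□p ∨ p) requires ◇(□p ∨ p) at every successor {s0}.
    ◇(□p ∨ p) fails at s0, so □◇(□p ∨ p) is false at s0.
      At s0: ◇(□p ∨ p) requires □p ∨ p at some successor in {s0}.
        At s0: □p ∨ p is false.
      So ◇(□p ∨ p) is false at s0.
Satisfying worlds: {s1, s2, s5}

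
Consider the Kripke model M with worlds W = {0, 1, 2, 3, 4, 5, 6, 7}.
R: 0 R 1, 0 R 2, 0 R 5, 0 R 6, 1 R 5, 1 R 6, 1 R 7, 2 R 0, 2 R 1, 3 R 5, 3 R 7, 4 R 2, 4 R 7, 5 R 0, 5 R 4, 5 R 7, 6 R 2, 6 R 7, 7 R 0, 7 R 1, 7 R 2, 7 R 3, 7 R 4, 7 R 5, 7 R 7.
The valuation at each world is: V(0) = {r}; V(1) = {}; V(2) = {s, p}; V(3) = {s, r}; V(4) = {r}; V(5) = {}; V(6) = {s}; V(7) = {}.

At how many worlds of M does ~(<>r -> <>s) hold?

2

Recall that <>ψ holds at a world iff ψ holds at some accessible world.
Let φ = ~(<>r -> <>s). Evaluate φ at each world:
  0 (successors {1, 2, 5, 6}): φ is false.
  1 (successors {5, 6, 7}): φ is false.
  2 (successors {0, 1}): φ is true.
  3 (successors {5, 7}): φ is false.
  4 (successors {2, 7}): φ is false.
  5 (successors {0, 4, 7}): φ is true.
  6 (successors {2, 7}): φ is false.
  7 (successors {0, 1, 2, 3, 4, 5, 7}): φ is false.
For instance, at 6:
  At 6: <>r -> <>s is true, so ~(<>r -> <>s) is false.
    At 6: <>r is false, <>s is true, so <>r -> <>s is true.
      At 6: <>r requires r at some successor in {2, 7}.
        At 2: r is false.
        At 7: r is false.
      So <>r is false at 6.
      At 6: <>s requires s at some successor in {2, 7}.
        s holds at 2, so <>s is true at 6.
Satisfying worlds: {2, 5}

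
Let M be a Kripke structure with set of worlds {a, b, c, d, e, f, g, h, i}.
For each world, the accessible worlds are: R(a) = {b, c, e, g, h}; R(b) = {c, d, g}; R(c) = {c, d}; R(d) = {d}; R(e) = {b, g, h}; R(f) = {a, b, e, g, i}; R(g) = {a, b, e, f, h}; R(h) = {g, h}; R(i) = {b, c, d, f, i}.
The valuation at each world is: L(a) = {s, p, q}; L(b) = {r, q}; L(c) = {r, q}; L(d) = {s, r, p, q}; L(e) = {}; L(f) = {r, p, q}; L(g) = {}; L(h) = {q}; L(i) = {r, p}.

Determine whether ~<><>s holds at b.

No

Recall that <>ψ holds at a world iff ψ holds at some accessible world.
At b: <><>s is true, so ~<><>s is false.
  At b: <><>s requires <>s at some successor in {c, d, g}.
    <>s holds at c, so <><>s is true at b.
      At c: <>s requires s at some successor in {c, d}.
        s holds at d, so <>s is true at c.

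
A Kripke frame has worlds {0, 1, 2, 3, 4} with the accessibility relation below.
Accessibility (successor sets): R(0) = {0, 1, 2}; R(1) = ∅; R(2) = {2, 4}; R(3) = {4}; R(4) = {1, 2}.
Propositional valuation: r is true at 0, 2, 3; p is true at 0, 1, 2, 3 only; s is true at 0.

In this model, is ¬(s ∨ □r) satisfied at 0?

No

Recall that □ψ holds at a world iff ψ holds at every accessible world, and ◇ψ holds iff ψ holds at some accessible world.
At 0: s ∨ □r is true, so ¬(s ∨ □r) is false.
  At 0: s is true, □r is false, so s ∨ □r is true.
    At 0: □r requires r at every successor {0, 1, 2}.
      r fails at 1, so □r is false at 0.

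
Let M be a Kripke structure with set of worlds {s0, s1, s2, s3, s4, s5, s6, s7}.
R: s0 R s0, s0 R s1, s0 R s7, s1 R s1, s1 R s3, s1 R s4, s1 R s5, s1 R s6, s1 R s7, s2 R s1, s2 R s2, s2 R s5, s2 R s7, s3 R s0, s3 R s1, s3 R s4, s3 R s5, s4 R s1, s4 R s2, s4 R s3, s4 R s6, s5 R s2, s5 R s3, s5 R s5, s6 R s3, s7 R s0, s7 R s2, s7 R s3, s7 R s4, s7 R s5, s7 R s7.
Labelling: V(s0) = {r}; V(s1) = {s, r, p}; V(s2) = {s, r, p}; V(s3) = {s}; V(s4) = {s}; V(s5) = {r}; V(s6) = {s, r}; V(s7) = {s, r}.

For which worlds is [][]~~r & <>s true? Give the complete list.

Let φ = [][]~~r & <>s. Evaluate φ at each world:
  s0 (successors {s0, s1, s7}): φ is false.
  s1 (successors {s1, s3, s4, s5, s6, s7}): φ is false.
  s2 (successors {s1, s2, s5, s7}): φ is false.
  s3 (successors {s0, s1, s4, s5}): φ is false.
  s4 (successors {s1, s2, s3, s6}): φ is false.
  s5 (successors {s2, s3, s5}): φ is false.
  s6 (successors {s3}): φ is false.
  s7 (successors {s0, s2, s3, s4, s5, s7}): φ is false.
For instance, at s6:
  At s6: [][]~~r is false, <>s is true, so [][]~~r & <>s is false.
    At s6: [][]~~r requires []~~r at every successor {s3}.
      []~~r fails at s3, so [][]~~r is false at s6.
    At s6: <>s requires s at some successor in {s3}.
      s holds at s3, so <>s is true at s6.
Satisfying worlds: none.

none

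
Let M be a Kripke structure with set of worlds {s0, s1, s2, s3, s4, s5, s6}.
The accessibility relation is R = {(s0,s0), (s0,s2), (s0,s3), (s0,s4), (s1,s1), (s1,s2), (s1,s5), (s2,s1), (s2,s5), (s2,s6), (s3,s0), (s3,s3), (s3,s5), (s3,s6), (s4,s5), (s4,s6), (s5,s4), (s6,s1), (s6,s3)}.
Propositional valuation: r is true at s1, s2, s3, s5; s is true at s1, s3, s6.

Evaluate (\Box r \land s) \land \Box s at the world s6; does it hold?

At s6: \Box r \land s is true, \Box s is true, so (\Box r \land s) \land \Box s is true.
  At s6: \Box r is true, s is true, so \Box r \land s is true.
    At s6: \Box r requires r at every successor {s1, s3}.
      At s1: r is true.
      At s3: r is true.
    So \Box r is true at s6.
  At s6: \Box s requires s at every successor {s1, s3}.
    At s1: s is true.
    At s3: s is true.
  So \Box s is true at s6.

Yes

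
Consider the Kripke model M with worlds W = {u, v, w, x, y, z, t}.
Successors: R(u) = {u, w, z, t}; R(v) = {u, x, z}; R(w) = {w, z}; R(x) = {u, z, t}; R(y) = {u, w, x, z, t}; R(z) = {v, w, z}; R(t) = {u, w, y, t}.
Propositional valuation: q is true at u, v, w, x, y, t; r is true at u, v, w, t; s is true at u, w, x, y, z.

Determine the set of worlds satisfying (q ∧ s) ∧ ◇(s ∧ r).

u, w, x, y

Let φ = (q ∧ s) ∧ ◇(s ∧ r). Evaluate φ at each world:
  u (successors {u, w, z, t}): φ is true.
  v (successors {u, x, z}): φ is false.
  w (successors {w, z}): φ is true.
  x (successors {u, z, t}): φ is true.
  y (successors {u, w, x, z, t}): φ is true.
  z (successors {v, w, z}): φ is false.
  t (successors {u, w, y, t}): φ is false.
For instance, at u:
  At u: q ∧ s is true, ◇(s ∧ r) is true, so (q ∧ s) ∧ ◇(s ∧ r) is true.
    At u: ◇(s ∧ r) requires s ∧ r at some successor in {u, w, z, t}.
      s ∧ r holds at u, so ◇(s ∧ r) is true at u.
Satisfying worlds: {u, w, x, y}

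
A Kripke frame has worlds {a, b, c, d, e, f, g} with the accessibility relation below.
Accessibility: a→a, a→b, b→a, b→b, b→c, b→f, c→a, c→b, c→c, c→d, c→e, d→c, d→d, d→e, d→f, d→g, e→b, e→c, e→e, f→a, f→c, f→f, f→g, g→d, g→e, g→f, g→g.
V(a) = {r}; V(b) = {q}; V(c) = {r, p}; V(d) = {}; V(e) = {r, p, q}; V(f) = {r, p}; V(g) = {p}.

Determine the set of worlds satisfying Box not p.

a

Recall that Box ψ holds at a world iff ψ holds at every accessible world, and Dia ψ holds iff ψ holds at some accessible world.
Let φ = Box not p. Evaluate φ at each world:
  a (successors {a, b}): φ is true.
  b (successors {a, b, c, f}): φ is false.
  c (successors {a, b, c, d, e}): φ is false.
  d (successors {c, d, e, f, g}): φ is false.
  e (successors {b, c, e}): φ is false.
  f (successors {a, c, f, g}): φ is false.
  g (successors {d, e, f, g}): φ is false.
For instance, at b:
  At b: Box not p requires not p at every successor {a, b, c, f}.
    not p fails at c, so Box not p is false at b.
Satisfying worlds: {a}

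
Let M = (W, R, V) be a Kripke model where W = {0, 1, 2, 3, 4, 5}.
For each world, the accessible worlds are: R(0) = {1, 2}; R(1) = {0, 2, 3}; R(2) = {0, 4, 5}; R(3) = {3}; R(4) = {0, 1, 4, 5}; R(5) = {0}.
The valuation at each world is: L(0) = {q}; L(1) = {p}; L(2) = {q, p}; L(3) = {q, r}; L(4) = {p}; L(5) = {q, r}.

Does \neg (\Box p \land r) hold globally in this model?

Let φ = \neg (\Box p \land r). Evaluate φ at each world:
  0 (successors {1, 2}): φ is true.
  1 (successors {0, 2, 3}): φ is true.
  2 (successors {0, 4, 5}): φ is true.
  3 (successors {3}): φ is true.
  4 (successors {0, 1, 4, 5}): φ is true.
  5 (successors {0}): φ is true.
For instance, at 0:
  At 0: \Box p \land r is false, so \neg (\Box p \land r) is true.
    At 0: \Box p is true, r is false, so \Box p \land r is false.
      At 0: \Box p requires p at every successor {1, 2}.
        At 1: p is true.
        At 2: p is true.
      So \Box p is true at 0.

Yes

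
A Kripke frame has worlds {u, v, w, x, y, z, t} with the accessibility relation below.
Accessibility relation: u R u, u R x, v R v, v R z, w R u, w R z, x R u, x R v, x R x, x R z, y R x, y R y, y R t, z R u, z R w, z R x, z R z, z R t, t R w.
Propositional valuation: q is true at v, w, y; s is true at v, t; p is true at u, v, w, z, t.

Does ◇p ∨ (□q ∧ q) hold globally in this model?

Yes

Let φ = ◇p ∨ (□q ∧ q). Evaluate φ at each world:
  u (successors {u, x}): φ is true.
  v (successors {v, z}): φ is true.
  w (successors {u, z}): φ is true.
  x (successors {u, v, x, z}): φ is true.
  y (successors {x, y, t}): φ is true.
  z (successors {u, w, x, z, t}): φ is true.
  t (successors {w}): φ is true.
For instance, at v:
  At v: ◇p is true, □q ∧ q is false, so ◇p ∨ (□q ∧ q) is true.
    At v: ◇p requires p at some successor in {v, z}.
      p holds at v, so ◇p is true at v.
    At v: □q is false, q is true, so □q ∧ q is false.
      At v: □q requires q at every successor {v, z}.
        q fails at z, so □q is false at v.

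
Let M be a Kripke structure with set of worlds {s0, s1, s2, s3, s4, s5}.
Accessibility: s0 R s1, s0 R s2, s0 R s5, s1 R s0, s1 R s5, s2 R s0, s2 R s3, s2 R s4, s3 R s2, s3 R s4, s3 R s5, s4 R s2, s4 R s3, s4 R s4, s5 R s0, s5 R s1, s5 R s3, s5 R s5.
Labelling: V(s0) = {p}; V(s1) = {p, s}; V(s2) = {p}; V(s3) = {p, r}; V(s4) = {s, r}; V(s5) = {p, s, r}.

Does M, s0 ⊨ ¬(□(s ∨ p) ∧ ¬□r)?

No

Recall that □ψ holds at a world iff ψ holds at every accessible world, and ◇ψ holds iff ψ holds at some accessible world.
At s0: □(s ∨ p) ∧ ¬□r is true, so ¬(□(s ∨ p) ∧ ¬□r) is false.
  At s0: □(s ∨ p) is true, ¬□r is true, so □(s ∨ p) ∧ ¬□r is true.
    At s0: □(s ∨ p) requires s ∨ p at every successor {s1, s2, s5}.
      At s1: s ∨ p is true.
      At s2: s ∨ p is true.
      At s5: s ∨ p is true.
    So □(s ∨ p) is true at s0.
    At s0: □r is false, so ¬□r is true.
      At s0: □r requires r at every successor {s1, s2, s5}.
        r fails at s1, so □r is false at s0.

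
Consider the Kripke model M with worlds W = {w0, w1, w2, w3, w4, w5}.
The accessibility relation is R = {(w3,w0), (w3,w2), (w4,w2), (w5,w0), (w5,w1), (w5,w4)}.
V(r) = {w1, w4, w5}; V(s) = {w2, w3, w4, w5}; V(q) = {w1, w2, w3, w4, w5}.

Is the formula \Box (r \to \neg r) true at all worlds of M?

Let φ = \Box (r \to \neg r). Evaluate φ at each world:
  w0 (successors ∅): φ is true.
  w1 (successors ∅): φ is true.
  w2 (successors ∅): φ is true.
  w3 (successors {w0, w2}): φ is true.
  w4 (successors {w2}): φ is true.
  w5 (successors {w0, w1, w4}): φ is false.
Detail at w5 (counterexample):
  At w5: \Box (r \to \neg r) requires r \to \neg r at every successor {w0, w1, w4}.
    r \to \neg r fails at w1, so \Box (r \to \neg r) is false at w5.

No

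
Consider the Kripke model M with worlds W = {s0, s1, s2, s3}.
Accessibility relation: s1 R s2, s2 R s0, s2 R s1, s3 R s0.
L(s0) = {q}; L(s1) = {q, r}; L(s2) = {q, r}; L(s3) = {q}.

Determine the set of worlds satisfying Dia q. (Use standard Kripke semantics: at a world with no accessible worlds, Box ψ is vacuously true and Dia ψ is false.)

Let φ = Dia q. Evaluate φ at each world:
  s0 (successors ∅): φ is false.
  s1 (successors {s2}): φ is true.
  s2 (successors {s0, s1}): φ is true.
  s3 (successors {s0}): φ is true.
For instance, at s3:
  At s3: Dia q requires q at some successor in {s0}.
    q holds at s0, so Dia q is true at s3.
Satisfying worlds: {s1, s2, s3}

s1, s2, s3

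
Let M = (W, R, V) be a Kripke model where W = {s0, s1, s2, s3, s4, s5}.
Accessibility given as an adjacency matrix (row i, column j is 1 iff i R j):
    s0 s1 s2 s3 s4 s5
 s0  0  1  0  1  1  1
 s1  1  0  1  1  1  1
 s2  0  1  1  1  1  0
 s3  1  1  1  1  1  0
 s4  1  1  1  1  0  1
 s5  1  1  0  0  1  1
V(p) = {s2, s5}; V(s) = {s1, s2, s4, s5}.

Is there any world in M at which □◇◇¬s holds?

Recall that □ψ holds at a world iff ψ holds at every accessible world, and ◇ψ holds iff ψ holds at some accessible world.
Let φ = □◇◇¬s. Evaluate φ at each world:
  s0 (successors {s1, s3, s4, s5}): φ is true.
  s1 (successors {s0, s2, s3, s4, s5}): φ is true.
  s2 (successors {s1, s2, s3, s4}): φ is true.
  s3 (successors {s0, s1, s2, s3, s4}): φ is true.
  s4 (successors {s0, s1, s2, s3, s5}): φ is true.
  s5 (successors {s0, s1, s4, s5}): φ is true.
Detail at s0 (witness):
  At s0: □◇◇¬s requires ◇◇¬s at every successor {s1, s3, s4, s5}.
    At s1: ◇◇¬s is true.
    At s3: ◇◇¬s is true.
    At s4: ◇◇¬s is true.
    At s5: ◇◇¬s is true.
  So □◇◇¬s is true at s0.

Yes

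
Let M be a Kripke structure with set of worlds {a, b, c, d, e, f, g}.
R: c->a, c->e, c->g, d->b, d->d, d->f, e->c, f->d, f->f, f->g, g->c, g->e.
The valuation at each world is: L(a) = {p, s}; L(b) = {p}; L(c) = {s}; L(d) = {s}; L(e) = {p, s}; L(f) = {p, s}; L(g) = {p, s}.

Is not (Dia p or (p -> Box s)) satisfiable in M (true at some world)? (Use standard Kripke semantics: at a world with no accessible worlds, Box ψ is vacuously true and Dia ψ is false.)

Let φ = not (Dia p or (p -> Box s)). Evaluate φ at each world:
  a (successors ∅): φ is false.
  b (successors ∅): φ is false.
  c (successors {a, e, g}): φ is false.
  d (successors {b, d, f}): φ is false.
  e (successors {c}): φ is false.
  f (successors {d, f, g}): φ is false.
  g (successors {c, e}): φ is false.
For instance, at g:
  At g: Dia p or (p -> Box s) is true, so not (Dia p or (p -> Box s)) is false.
    At g: Dia p is true, p -> Box s is true, so Dia p or (p -> Box s) is true.
      At g: Dia p requires p at some successor in {c, e}.
        p holds at e, so Dia p is true at g.
      At g: p is true, Box s is true, so p -> Box s is true.

No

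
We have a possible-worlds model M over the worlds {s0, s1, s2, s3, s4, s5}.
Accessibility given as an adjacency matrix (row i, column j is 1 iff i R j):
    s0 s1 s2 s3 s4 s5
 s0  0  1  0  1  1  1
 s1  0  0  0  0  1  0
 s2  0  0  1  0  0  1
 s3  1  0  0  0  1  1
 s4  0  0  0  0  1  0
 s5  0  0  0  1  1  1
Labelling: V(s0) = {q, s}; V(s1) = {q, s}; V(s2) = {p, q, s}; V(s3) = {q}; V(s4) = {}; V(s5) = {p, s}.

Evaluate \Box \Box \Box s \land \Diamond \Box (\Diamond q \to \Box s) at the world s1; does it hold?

At s1: \Box \Box \Box s is false, \Diamond \Box (\Diamond q \to \Box s) is true, so \Box \Box \Box s \land \Diamond \Box (\Diamond q \to \Box s) is false.
  At s1: \Box \Box \Box s requires \Box \Box s at every successor {s4}.
    \Box \Box s fails at s4, so \Box \Box \Box s is false at s1.
      At s4: \Box \Box s requires \Box s at every successor {s4}.
        \Box s fails at s4, so \Box \Box s is false at s4.
  At s1: \Diamond \Box (\Diamond q \to \Box s) requires \Box (\Diamond q \to \Box s) at some successor in {s4}.
    \Box (\Diamond q \to \Box s) holds at s4, so \Diamond \Box (\Diamond q \to \Box s) is true at s1.
      At s4: \Box (\Diamond q \to \Box s) requires \Diamond q \to \Box s at every successor {s4}.
        At s4: \Diamond q \to \Box s is true.
      So \Box (\Diamond q \to \Box s) is true at s4.

No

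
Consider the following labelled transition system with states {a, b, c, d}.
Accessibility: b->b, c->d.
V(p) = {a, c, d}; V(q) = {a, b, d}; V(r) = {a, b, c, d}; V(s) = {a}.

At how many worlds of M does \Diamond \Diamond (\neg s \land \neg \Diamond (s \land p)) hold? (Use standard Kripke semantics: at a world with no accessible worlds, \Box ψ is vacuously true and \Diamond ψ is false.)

1

Let φ = \Diamond \Diamond (\neg s \land \neg \Diamond (s \land p)). Evaluate φ at each world:
  a (successors ∅): φ is false.
  b (successors {b}): φ is true.
  c (successors {d}): φ is false.
  d (successors ∅): φ is false.
For instance, at b:
  At b: \Diamond \Diamond (\neg s \land \neg \Diamond (s \land p)) requires \Diamond (\neg s \land \neg \Diamond (s \land p)) at some successor in {b}.
    \Diamond (\neg s \land \neg \Diamond (s \land p)) holds at b, so \Diamond \Diamond (\neg s \land \neg \Diamond (s \land p)) is true at b.
      At b: \Diamond (\neg s \land \neg \Diamond (s \land p)) requires \neg s \land \neg \Diamond (s \land p) at some successor in {b}.
        \neg s \land \neg \Diamond (s \land p) holds at b, so \Diamond (\neg s \land \neg \Diamond (s \land p)) is true at b.
Satisfying worlds: {b}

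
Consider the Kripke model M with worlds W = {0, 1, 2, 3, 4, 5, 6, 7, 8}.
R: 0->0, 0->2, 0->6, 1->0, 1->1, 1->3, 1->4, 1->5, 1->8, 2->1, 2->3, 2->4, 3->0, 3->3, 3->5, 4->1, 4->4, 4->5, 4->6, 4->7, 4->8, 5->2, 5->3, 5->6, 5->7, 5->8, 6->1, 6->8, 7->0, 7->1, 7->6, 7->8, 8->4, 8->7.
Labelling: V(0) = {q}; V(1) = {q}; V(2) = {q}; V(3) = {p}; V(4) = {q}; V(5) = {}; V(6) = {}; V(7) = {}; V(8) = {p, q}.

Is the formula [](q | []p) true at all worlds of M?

No

Let φ = [](q | []p). Evaluate φ at each world:
  0 (successors {0, 2, 6}): φ is false.
  1 (successors {0, 1, 3, 4, 5, 8}): φ is false.
  2 (successors {1, 3, 4}): φ is false.
  3 (successors {0, 3, 5}): φ is false.
  4 (successors {1, 4, 5, 6, 7, 8}): φ is false.
  5 (successors {2, 3, 6, 7, 8}): φ is false.
  6 (successors {1, 8}): φ is true.
  7 (successors {0, 1, 6, 8}): φ is false.
  8 (successors {4, 7}): φ is false.
Detail at 0 (counterexample):
  At 0: [](q | []p) requires q | []p at every successor {0, 2, 6}.
    q | []p fails at 6, so [](q | []p) is false at 0.
      At 6: q is false, []p is false, so q | []p is false.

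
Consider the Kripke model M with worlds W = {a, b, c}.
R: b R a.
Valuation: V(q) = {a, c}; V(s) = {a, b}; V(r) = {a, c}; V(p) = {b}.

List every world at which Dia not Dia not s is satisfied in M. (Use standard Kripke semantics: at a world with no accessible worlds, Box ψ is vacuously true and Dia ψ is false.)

b

Let φ = Dia not Dia not s. Evaluate φ at each world:
  a (successors ∅): φ is false.
  b (successors {a}): φ is true.
  c (successors ∅): φ is false.
For instance, at b:
  At b: Dia not Dia not s requires not Dia not s at some successor in {a}.
    not Dia not s holds at a, so Dia not Dia not s is true at b.
      At a: Dia not s is false, so not Dia not s is true.
Satisfying worlds: {b}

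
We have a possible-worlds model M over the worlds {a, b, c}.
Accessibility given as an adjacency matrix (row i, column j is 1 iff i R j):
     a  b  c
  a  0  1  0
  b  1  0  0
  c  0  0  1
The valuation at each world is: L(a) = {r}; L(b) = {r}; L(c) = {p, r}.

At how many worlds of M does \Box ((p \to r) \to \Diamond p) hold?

1

Let φ = \Box ((p \to r) \to \Diamond p). Evaluate φ at each world:
  a (successors {b}): φ is false.
  b (successors {a}): φ is false.
  c (successors {c}): φ is true.
For instance, at a:
  At a: \Box ((p \to r) \to \Diamond p) requires (p \to r) \to \Diamond p at every successor {b}.
    (p \to r) \to \Diamond p fails at b, so \Box ((p \to r) \to \Diamond p) is false at a.
      At b: p \to r is true, \Diamond p is false, so (p \to r) \to \Diamond p is false.
Satisfying worlds: {c}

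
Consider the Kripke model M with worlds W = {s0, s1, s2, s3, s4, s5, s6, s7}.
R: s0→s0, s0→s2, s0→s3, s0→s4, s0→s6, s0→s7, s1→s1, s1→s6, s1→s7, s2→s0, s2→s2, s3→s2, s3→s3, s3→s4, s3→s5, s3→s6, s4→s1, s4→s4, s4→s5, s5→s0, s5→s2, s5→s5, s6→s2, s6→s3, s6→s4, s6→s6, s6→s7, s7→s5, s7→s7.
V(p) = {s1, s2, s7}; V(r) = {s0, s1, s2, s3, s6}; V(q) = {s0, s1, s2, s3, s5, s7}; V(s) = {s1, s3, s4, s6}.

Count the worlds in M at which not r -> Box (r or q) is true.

Let φ = not r -> Box (r or q). Evaluate φ at each world:
  s0 (successors {s0, s2, s3, s4, s6, s7}): φ is true.
  s1 (successors {s1, s6, s7}): φ is true.
  s2 (successors {s0, s2}): φ is true.
  s3 (successors {s2, s3, s4, s5, s6}): φ is true.
  s4 (successors {s1, s4, s5}): φ is false.
  s5 (successors {s0, s2, s5}): φ is true.
  s6 (successors {s2, s3, s4, s6, s7}): φ is true.
  s7 (successors {s5, s7}): φ is true.
For instance, at s6:
  At s6: not r is false, Box (r or q) is false, so not r -> Box (r or q) is true.
    At s6: Box (r or q) requires r or q at every successor {s2, s3, s4, s6, s7}.
      r or q fails at s4, so Box (r or q) is false at s6.
Satisfying worlds: {s0, s1, s2, s3, s5, s6, s7}

7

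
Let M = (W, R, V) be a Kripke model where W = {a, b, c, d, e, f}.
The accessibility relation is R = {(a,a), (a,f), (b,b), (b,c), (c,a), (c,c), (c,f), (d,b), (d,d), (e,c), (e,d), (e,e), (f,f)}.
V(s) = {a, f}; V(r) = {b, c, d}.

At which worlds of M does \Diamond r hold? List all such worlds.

b, c, d, e

Recall that \Diamond ψ holds at a world iff ψ holds at some accessible world.
Let φ = \Diamond r. Evaluate φ at each world:
  a (successors {a, f}): φ is false.
  b (successors {b, c}): φ is true.
  c (successors {a, c, f}): φ is true.
  d (successors {b, d}): φ is true.
  e (successors {c, d, e}): φ is true.
  f (successors {f}): φ is false.
For instance, at a:
  At a: \Diamond r requires r at some successor in {a, f}.
    At a: r is false.
    At f: r is false.
  So \Diamond r is false at a.
Satisfying worlds: {b, c, d, e}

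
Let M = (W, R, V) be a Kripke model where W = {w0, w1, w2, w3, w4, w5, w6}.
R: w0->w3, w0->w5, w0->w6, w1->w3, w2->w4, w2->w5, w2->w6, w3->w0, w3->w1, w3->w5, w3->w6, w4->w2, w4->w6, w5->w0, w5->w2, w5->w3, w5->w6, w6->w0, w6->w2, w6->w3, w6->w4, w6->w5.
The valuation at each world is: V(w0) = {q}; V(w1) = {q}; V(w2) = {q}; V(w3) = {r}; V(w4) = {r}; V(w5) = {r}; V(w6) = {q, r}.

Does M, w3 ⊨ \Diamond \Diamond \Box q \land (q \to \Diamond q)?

Yes

At w3: \Diamond \Diamond \Box q is true, q \to \Diamond q is true, so \Diamond \Diamond \Box q \land (q \to \Diamond q) is true.
  At w3: \Diamond \Diamond \Box q requires \Diamond \Box q at some successor in {w0, w1, w5, w6}.
    \Diamond \Box q holds at w6, so \Diamond \Diamond \Box q is true at w3.
      At w6: \Diamond \Box q requires \Box q at some successor in {w0, w2, w3, w4, w5}.
        \Box q holds at w4, so \Diamond \Box q is true at w6.
  At w3: q is false, \Diamond q is true, so q \to \Diamond q is true.
    At w3: \Diamond q requires q at some successor in {w0, w1, w5, w6}.
      q holds at w0, so \Diamond q is true at w3.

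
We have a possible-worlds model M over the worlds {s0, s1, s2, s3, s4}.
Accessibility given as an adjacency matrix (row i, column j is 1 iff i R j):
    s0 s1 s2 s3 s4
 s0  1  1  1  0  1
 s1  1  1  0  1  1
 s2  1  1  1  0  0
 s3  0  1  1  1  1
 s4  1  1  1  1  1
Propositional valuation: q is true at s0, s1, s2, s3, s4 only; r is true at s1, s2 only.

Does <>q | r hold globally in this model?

Yes

Let φ = <>q | r. Evaluate φ at each world:
  s0 (successors {s0, s1, s2, s4}): φ is true.
  s1 (successors {s0, s1, s3, s4}): φ is true.
  s2 (successors {s0, s1, s2}): φ is true.
  s3 (successors {s1, s2, s3, s4}): φ is true.
  s4 (successors {s0, s1, s2, s3, s4}): φ is true.
For instance, at s4:
  At s4: <>q is true, r is false, so <>q | r is true.
    At s4: <>q requires q at some successor in {s0, s1, s2, s3, s4}.
      q holds at s0, so <>q is true at s4.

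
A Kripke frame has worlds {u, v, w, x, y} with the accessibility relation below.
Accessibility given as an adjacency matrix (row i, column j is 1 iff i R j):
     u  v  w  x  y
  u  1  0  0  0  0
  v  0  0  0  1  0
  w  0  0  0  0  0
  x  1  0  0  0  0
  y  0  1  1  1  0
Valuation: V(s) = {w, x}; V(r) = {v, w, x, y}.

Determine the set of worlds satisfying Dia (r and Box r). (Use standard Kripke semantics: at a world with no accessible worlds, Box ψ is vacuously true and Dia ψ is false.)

Recall that Box ψ holds at a world iff ψ holds at every accessible world, and Dia ψ holds iff ψ holds at some accessible world.
Let φ = Dia (r and Box r). Evaluate φ at each world:
  u (successors {u}): φ is false.
  v (successors {x}): φ is false.
  w (successors ∅): φ is false.
  x (successors {u}): φ is false.
  y (successors {v, w, x}): φ is true.
For instance, at y:
  At y: Dia (r and Box r) requires r and Box r at some successor in {v, w, x}.
    r and Box r holds at v, so Dia (r and Box r) is true at y.
      At v: r is true, Box r is true, so r and Box r is true.
Satisfying worlds: {y}

y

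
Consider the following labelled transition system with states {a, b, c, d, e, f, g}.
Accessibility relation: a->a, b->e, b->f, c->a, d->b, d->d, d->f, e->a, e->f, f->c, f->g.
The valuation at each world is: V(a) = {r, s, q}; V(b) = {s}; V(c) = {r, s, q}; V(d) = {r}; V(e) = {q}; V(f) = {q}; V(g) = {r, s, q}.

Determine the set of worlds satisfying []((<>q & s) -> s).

Recall that []ψ holds at a world iff ψ holds at every accessible world, and <>ψ holds iff ψ holds at some accessible world.
Let φ = []((<>q & s) -> s). Evaluate φ at each world:
  a (successors {a}): φ is true.
  b (successors {e, f}): φ is true.
  c (successors {a}): φ is true.
  d (successors {b, d, f}): φ is true.
  e (successors {a, f}): φ is true.
  f (successors {c, g}): φ is true.
  g (successors ∅): φ is true.
For instance, at f:
  At f: []((<>q & s) -> s) requires (<>q & s) -> s at every successor {c, g}.
      At c: <>q & s is true, s is true, so (<>q & s) -> s is true.
      At g: <>q & s is false, s is true, so (<>q & s) -> s is true.
  So []((<>q & s) -> s) is true at f.
Satisfying worlds: {a, b, c, d, e, f, g}

a, b, c, d, e, f, g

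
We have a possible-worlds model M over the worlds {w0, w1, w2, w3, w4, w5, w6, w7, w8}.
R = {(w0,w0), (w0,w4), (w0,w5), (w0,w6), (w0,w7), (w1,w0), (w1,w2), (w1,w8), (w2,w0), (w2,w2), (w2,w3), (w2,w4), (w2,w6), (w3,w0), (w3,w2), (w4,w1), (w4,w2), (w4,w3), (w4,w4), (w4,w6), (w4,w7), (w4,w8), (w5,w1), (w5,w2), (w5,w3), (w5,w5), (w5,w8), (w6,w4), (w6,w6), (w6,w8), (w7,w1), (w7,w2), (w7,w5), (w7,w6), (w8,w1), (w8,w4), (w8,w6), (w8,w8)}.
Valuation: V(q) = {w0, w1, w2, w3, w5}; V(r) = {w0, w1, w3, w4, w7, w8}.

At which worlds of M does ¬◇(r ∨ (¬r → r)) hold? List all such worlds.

Let φ = ¬◇(r ∨ (¬r → r)). Evaluate φ at each world:
  w0 (successors {w0, w4, w5, w6, w7}): φ is false.
  w1 (successors {w0, w2, w8}): φ is false.
  w2 (successors {w0, w2, w3, w4, w6}): φ is false.
  w3 (successors {w0, w2}): φ is false.
  w4 (successors {w1, w2, w3, w4, w6, w7, w8}): φ is false.
  w5 (successors {w1, w2, w3, w5, w8}): φ is false.
  w6 (successors {w4, w6, w8}): φ is false.
  w7 (successors {w1, w2, w5, w6}): φ is false.
  w8 (successors {w1, w4, w6, w8}): φ is false.
For instance, at w0:
  At w0: ◇(r ∨ (¬r → r)) is true, so ¬◇(r ∨ (¬r → r)) is false.
    At w0: ◇(r ∨ (¬r → r)) requires r ∨ (¬r → r) at some successor in {w0, w4, w5, w6, w7}.
      r ∨ (¬r → r) holds at w0, so ◇(r ∨ (¬r → r)) is true at w0.
Satisfying worlds: none.

none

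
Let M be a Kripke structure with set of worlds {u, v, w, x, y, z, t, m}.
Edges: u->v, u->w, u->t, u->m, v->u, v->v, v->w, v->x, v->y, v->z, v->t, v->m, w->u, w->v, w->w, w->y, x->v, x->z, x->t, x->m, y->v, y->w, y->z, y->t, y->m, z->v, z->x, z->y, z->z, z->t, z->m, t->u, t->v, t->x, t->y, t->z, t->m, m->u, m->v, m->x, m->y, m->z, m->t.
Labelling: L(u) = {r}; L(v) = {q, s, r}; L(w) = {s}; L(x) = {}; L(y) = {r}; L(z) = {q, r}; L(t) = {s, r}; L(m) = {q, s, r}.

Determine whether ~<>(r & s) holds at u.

No

At u: <>(r & s) is true, so ~<>(r & s) is false.
  At u: <>(r & s) requires r & s at some successor in {v, w, t, m}.
    r & s holds at v, so <>(r & s) is true at u.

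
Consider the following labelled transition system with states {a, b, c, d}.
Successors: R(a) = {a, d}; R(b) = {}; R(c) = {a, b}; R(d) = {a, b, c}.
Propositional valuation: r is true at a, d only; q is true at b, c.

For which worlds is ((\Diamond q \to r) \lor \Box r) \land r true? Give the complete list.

Let φ = ((\Diamond q \to r) \lor \Box r) \land r. Evaluate φ at each world:
  a (successors {a, d}): φ is true.
  b (successors ∅): φ is false.
  c (successors {a, b}): φ is false.
  d (successors {a, b, c}): φ is true.
For instance, at d:
  At d: (\Diamond q \to r) \lor \Box r is true, r is true, so ((\Diamond q \to r) \lor \Box r) \land r is true.
    At d: \Diamond q \to r is true, \Box r is false, so (\Diamond q \to r) \lor \Box r is true.
      At d: \Diamond q is true, r is true, so \Diamond q \to r is true.
      At d: \Box r requires r at every successor {a, b, c}.
        r fails at b, so \Box r is false at d.
Satisfying worlds: {a, d}

a, d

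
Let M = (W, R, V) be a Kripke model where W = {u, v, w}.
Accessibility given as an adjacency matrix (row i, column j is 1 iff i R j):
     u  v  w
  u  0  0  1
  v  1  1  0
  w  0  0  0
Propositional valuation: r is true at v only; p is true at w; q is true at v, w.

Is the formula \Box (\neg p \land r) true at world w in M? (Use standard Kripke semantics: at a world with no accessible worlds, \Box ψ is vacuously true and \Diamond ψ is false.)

Recall that \Box ψ holds at a world iff ψ holds at every accessible world, and \Diamond ψ holds iff ψ holds at some accessible world.
At w: no accessible worlds, so \Box (\neg p \land r) holds vacuously.

Yes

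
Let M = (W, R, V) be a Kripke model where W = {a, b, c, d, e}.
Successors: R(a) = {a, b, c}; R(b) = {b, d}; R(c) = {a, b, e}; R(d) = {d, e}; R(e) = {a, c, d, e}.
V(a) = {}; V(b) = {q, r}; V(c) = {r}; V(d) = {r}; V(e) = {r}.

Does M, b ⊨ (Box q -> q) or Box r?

Recall that Box ψ holds at a world iff ψ holds at every accessible world, and Dia ψ holds iff ψ holds at some accessible world.
At b: Box q -> q is true, Box r is true, so (Box q -> q) or Box r is true.
  At b: Box q is false, q is true, so Box q -> q is true.
    At b: Box q requires q at every successor {b, d}.
      q fails at d, so Box q is false at b.
  At b: Box r requires r at every successor {b, d}.
    At b: r is true.
    At d: r is true.
  So Box r is true at b.

Yes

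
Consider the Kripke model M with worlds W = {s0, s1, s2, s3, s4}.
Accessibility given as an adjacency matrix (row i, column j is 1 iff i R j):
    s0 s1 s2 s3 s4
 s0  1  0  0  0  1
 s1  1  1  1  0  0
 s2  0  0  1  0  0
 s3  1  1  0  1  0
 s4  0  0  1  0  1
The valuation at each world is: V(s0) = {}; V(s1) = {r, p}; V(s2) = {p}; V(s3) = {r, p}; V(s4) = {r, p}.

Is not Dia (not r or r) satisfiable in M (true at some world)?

Recall that Dia ψ holds at a world iff ψ holds at some accessible world.
Let φ = not Dia (not r or r). Evaluate φ at each world:
  s0 (successors {s0, s4}): φ is false.
  s1 (successors {s0, s1, s2}): φ is false.
  s2 (successors {s2}): φ is false.
  s3 (successors {s0, s1, s3}): φ is false.
  s4 (successors {s2, s4}): φ is false.
For instance, at s4:
  At s4: Dia (not r or r) is true, so not Dia (not r or r) is false.
    At s4: Dia (not r or r) requires not r or r at some successor in {s2, s4}.
      not r or r holds at s2, so Dia (not r or r) is true at s4.

No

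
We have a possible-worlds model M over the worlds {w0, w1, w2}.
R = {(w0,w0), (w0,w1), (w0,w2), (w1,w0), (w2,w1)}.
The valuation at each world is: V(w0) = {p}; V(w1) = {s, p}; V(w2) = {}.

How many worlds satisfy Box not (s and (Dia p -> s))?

1

Let φ = Box not (s and (Dia p -> s)). Evaluate φ at each world:
  w0 (successors {w0, w1, w2}): φ is false.
  w1 (successors {w0}): φ is true.
  w2 (successors {w1}): φ is false.
For instance, at w0:
  At w0: Box not (s and (Dia p -> s)) requires not (s and (Dia p -> s)) at every successor {w0, w1, w2}.
    not (s and (Dia p -> s)) fails at w1, so Box not (s and (Dia p -> s)) is false at w0.
      At w1: s and (Dia p -> s) is true, so not (s and (Dia p -> s)) is false.
Satisfying worlds: {w1}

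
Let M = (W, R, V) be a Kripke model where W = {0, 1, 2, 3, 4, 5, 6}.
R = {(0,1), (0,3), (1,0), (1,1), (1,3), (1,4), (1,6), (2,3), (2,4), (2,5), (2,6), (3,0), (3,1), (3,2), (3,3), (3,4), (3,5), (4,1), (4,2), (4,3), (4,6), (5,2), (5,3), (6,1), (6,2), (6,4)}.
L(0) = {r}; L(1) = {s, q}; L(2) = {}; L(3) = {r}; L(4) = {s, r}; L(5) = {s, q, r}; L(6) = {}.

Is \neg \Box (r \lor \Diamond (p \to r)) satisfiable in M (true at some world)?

No

Recall that \Box ψ holds at a world iff ψ holds at every accessible world, and \Diamond ψ holds iff ψ holds at some accessible world.
Let φ = \neg \Box (r \lor \Diamond (p \to r)). Evaluate φ at each world:
  0 (successors {1, 3}): φ is false.
  1 (successors {0, 1, 3, 4, 6}): φ is false.
  2 (successors {3, 4, 5, 6}): φ is false.
  3 (successors {0, 1, 2, 3, 4, 5}): φ is false.
  4 (successors {1, 2, 3, 6}): φ is false.
  5 (successors {2, 3}): φ is false.
  6 (successors {1, 2, 4}): φ is false.
For instance, at 6:
  At 6: \Box (r \lor \Diamond (p \to r)) is true, so \neg \Box (r \lor \Diamond (p \to r)) is false.
    At 6: \Box (r \lor \Diamond (p \to r)) requires r \lor \Diamond (p \to r) at every successor {1, 2, 4}.
      At 1: r \lor \Diamond (p \to r) is true.
      At 2: r \lor \Diamond (p \to r) is true.
      At 4: r \lor \Diamond (p \to r) is true.
    So \Box (r \lor \Diamond (p \to r)) is true at 6.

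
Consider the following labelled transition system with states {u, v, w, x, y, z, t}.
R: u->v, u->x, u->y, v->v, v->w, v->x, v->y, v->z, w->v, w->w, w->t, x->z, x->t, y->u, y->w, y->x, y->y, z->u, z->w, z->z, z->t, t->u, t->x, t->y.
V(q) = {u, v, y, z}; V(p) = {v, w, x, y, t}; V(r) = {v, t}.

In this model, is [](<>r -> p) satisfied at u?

Yes

At u: [](<>r -> p) requires <>r -> p at every successor {v, x, y}.
    At v: <>r is true, p is true, so <>r -> p is true.
      At v: <>r requires r at some successor in {v, w, x, y, z}.
        r holds at v, so <>r is true at v.
    At x: <>r is true, p is true, so <>r -> p is true.
      At x: <>r requires r at some successor in {z, t}.
        r holds at t, so <>r is true at x.
    At y: <>r is false, p is true, so <>r -> p is true.
      At y: <>r requires r at some successor in {u, w, x, y}.
        At u: r is false.
        At w: r is false.
        At x: r is false.
        At y: r is false.
      So <>r is false at y.
So [](<>r -> p) is true at u.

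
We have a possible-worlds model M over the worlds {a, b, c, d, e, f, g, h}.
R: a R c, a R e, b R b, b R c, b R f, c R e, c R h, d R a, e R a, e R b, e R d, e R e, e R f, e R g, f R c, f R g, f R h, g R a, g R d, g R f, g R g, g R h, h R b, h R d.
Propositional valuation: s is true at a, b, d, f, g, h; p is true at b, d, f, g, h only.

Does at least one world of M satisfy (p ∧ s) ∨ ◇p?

Let φ = (p ∧ s) ∨ ◇p. Evaluate φ at each world:
  a (successors {c, e}): φ is false.
  b (successors {b, c, f}): φ is true.
  c (successors {e, h}): φ is true.
  d (successors {a}): φ is true.
  e (successors {a, b, d, e, f, g}): φ is true.
  f (successors {c, g, h}): φ is true.
  g (successors {a, d, f, g, h}): φ is true.
  h (successors {b, d}): φ is true.
Detail at b (witness):
  At b: p ∧ s is true, ◇p is true, so (p ∧ s) ∨ ◇p is true.
    At b: ◇p requires p at some successor in {b, c, f}.
      p holds at b, so ◇p is true at b.

Yes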